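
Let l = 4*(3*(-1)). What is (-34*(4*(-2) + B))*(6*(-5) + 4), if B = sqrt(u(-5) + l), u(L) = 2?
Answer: -7072 + 884*I*sqrt(10) ≈ -7072.0 + 2795.5*I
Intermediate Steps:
l = -12 (l = 4*(-3) = -12)
B = I*sqrt(10) (B = sqrt(2 - 12) = sqrt(-10) = I*sqrt(10) ≈ 3.1623*I)
(-34*(4*(-2) + B))*(6*(-5) + 4) = (-34*(4*(-2) + I*sqrt(10)))*(6*(-5) + 4) = (-34*(-8 + I*sqrt(10)))*(-30 + 4) = (272 - 34*I*sqrt(10))*(-26) = -7072 + 884*I*sqrt(10)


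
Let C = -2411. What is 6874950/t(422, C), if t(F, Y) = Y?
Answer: -6874950/2411 ≈ -2851.5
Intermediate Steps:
6874950/t(422, C) = 6874950/(-2411) = 6874950*(-1/2411) = -6874950/2411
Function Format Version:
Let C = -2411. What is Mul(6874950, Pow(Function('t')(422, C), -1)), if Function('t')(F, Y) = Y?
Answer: Rational(-6874950, 2411) ≈ -2851.5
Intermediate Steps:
Mul(6874950, Pow(Function('t')(422, C), -1)) = Mul(6874950, Pow(-2411, -1)) = Mul(6874950, Rational(-1, 2411)) = Rational(-6874950, 2411)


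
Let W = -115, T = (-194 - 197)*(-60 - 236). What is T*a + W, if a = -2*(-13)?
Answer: 3009021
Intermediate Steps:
T = 115736 (T = -391*(-296) = 115736)
a = 26
T*a + W = 115736*26 - 115 = 3009136 - 115 = 3009021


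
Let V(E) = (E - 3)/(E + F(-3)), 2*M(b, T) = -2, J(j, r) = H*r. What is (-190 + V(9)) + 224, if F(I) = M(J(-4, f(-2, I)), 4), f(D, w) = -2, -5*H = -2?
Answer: 139/4 ≈ 34.750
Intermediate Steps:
H = ⅖ (H = -⅕*(-2) = ⅖ ≈ 0.40000)
J(j, r) = 2*r/5
M(b, T) = -1 (M(b, T) = (½)*(-2) = -1)
F(I) = -1
V(E) = (-3 + E)/(-1 + E) (V(E) = (E - 3)/(E - 1) = (-3 + E)/(-1 + E))
(-190 + V(9)) + 224 = (-190 + (-3 + 9)/(-1 + 9)) + 224 = (-190 + 6/8) + 224 = (-190 + (⅛)*6) + 224 = (-190 + ¾) + 224 = -757/4 + 224 = 139/4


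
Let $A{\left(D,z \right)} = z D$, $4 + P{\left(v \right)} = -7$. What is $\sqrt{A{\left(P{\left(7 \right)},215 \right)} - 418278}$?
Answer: $i \sqrt{420643} \approx 648.57 i$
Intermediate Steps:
$P{\left(v \right)} = -11$ ($P{\left(v \right)} = -4 - 7 = -11$)
$A{\left(D,z \right)} = D z$
$\sqrt{A{\left(P{\left(7 \right)},215 \right)} - 418278} = \sqrt{\left(-11\right) 215 - 418278} = \sqrt{-2365 - 418278} = \sqrt{-420643} = i \sqrt{420643}$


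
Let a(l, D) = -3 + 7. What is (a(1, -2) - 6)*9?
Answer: -18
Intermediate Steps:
a(l, D) = 4
(a(1, -2) - 6)*9 = (4 - 6)*9 = -2*9 = -18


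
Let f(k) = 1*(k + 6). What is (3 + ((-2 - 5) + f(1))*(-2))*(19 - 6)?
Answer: 39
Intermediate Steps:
f(k) = 6 + k (f(k) = 1*(6 + k) = 6 + k)
(3 + ((-2 - 5) + f(1))*(-2))*(19 - 6) = (3 + ((-2 - 5) + (6 + 1))*(-2))*(19 - 6) = (3 + (-7 + 7)*(-2))*13 = (3 + 0*(-2))*13 = (3 + 0)*13 = 3*13 = 39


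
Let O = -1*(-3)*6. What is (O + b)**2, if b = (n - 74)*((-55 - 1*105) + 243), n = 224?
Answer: 155451024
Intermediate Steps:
b = 12450 (b = (224 - 74)*((-55 - 1*105) + 243) = 150*((-55 - 105) + 243) = 150*(-160 + 243) = 150*83 = 12450)
O = 18 (O = 3*6 = 18)
(O + b)**2 = (18 + 12450)**2 = 12468**2 = 155451024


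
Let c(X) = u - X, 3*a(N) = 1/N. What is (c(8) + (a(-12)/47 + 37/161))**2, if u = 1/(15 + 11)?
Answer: 749822281391689/12541202318736 ≈ 59.789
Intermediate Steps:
a(N) = 1/(3*N)
u = 1/26 ≈ 0.038462
c(X) = 1/26 - X
(c(8) + (a(-12)/47 + 37/161))**2 = ((1/26 - 1*8) + (((1/3)/(-12))/47 + 37/161))**2 = ((1/26 - 8) + (((1/3)*(-1/12))*(1/47) + 37*(1/161)))**2 = (-207/26 + (-1/36*1/47 + 37/161))**2 = (-207/26 + (-1/1692 + 37/161))**2 = (-207/26 + 62443/272412)**2 = (-27382883/3541356)**2 = 749822281391689/12541202318736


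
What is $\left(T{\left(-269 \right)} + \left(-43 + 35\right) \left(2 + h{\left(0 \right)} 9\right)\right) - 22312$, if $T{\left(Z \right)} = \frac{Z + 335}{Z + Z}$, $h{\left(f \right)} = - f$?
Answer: $- \frac{6006265}{269} \approx -22328.0$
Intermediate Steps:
$T{\left(Z \right)} = \frac{335 + Z}{2 Z}$
$\left(T{\left(-269 \right)} + \left(-43 + 35\right) \left(2 + h{\left(0 \right)} 9\right)\right) - 22312 = \left(\frac{335 - 269}{2 \left(-269\right)} + \left(-43 + 35\right) \left(2 + \left(-1\right) 0 \cdot 9\right)\right) - 22312 = \left(\frac{1}{2} \left(- \frac{1}{269}\right) 66 - 8 \left(2 + 0 \cdot 9\right)\right) - 22312 = \left(- \frac{33}{269} - 8 \left(2 + 0\right)\right) - 22312 = \left(- \frac{33}{269} - 16\right) - 22312 = - \frac{4337}{269} - 22312 = - \frac{6006265}{269}$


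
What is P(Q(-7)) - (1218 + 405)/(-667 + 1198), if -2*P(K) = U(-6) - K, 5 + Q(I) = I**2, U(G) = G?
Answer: 3884/177 ≈ 21.944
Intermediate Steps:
Q(I) = -5 + I**2
P(K) = 3 + K/2 (P(K) = -(-6 - K)/2 = 3 + K/2)
P(Q(-7)) - (1218 + 405)/(-667 + 1198) = (3 + (-5 + (-7)**2)/2) - (1218 + 405)/(-667 + 1198) = (3 + (-5 + 49)/2) - 1623/531 = (3 + (1/2)*44) - 1623/531 = (3 + 22) - 1*541/177 = 25 - 541/177 = 3884/177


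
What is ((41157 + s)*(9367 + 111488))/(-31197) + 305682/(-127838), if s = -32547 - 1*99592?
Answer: 234274960286971/664693681 ≈ 3.5246e+5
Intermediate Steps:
s = -132139 (s = -32547 - 99592 = -132139)
((41157 + s)*(9367 + 111488))/(-31197) + 305682/(-127838) = ((41157 - 132139)*(9367 + 111488))/(-31197) + 305682/(-127838) = -90982*120855*(-1/31197) + 305682*(-1/127838) = -10995629610*(-1/31197) - 152841/63919 = 3665209870/10399 - 152841/63919 = 234274960286971/664693681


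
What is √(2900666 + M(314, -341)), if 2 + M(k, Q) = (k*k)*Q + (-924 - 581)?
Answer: I*√30722077 ≈ 5542.8*I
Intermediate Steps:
M(k, Q) = -1507 + Q*k² (M(k, Q) = -2 + ((k*k)*Q + (-924 - 581)) = -2 + (k²*Q - 1505) = -2 + (Q*k² - 1505) = -2 + (-1505 + Q*k²) = -1507 + Q*k²)
√(2900666 + M(314, -341)) = √(2900666 + (-1507 - 341*314²)) = √(2900666 + (-1507 - 341*98596)) = √(2900666 + (-1507 - 33621236)) = √(2900666 - 33622743) = √(-30722077) = I*√30722077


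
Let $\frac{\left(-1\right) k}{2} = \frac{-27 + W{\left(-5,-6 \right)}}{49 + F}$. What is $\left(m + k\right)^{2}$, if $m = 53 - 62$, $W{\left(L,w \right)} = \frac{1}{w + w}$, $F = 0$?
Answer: $\frac{5387041}{86436} \approx 62.324$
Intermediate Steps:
$W{\left(L,w \right)} = \frac{1}{2 w}$
$k = \frac{325}{294}$ ($k = - 2 \frac{-27 + \frac{1}{2 \left(-6\right)}}{49 + 0} = - 2 \frac{-27 + \frac{1}{2} \left(- \frac{1}{6}\right)}{49} = - 2 \left(-27 - \frac{1}{12}\right) \frac{1}{49} = - 2 \left(\left(- \frac{325}{12}\right) \frac{1}{49}\right) = \left(-2\right) \left(- \frac{325}{588}\right) = \frac{325}{294} \approx 1.1054$)
$m = -9$ ($m = 53 - 62 = -9$)
$\left(m + k\right)^{2} = \left(-9 + \frac{325}{294}\right)^{2} = \left(- \frac{2321}{294}\right)^{2} = \frac{5387041}{86436}$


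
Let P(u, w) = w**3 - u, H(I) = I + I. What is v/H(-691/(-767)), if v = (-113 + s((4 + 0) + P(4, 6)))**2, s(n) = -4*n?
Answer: 732123743/1382 ≈ 5.2976e+5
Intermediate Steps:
H(I) = 2*I
v = 954529 (v = (-113 - 4*((4 + 0) + (6**3 - 1*4)))**2 = (-113 - 4*(4 + (216 - 4)))**2 = (-113 - 4*(4 + 212))**2 = (-113 - 4*216)**2 = (-113 - 864)**2 = (-977)**2 = 954529)
v/H(-691/(-767)) = 954529/((2*(-691/(-767)))) = 954529/((2*(-691*(-1/767)))) = 954529/((2*(691/767))) = 954529/(1382/767) = 954529*(767/1382) = 732123743/1382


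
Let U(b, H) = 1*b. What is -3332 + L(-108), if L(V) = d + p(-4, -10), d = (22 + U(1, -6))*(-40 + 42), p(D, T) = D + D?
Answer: -3294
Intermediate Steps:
U(b, H) = b
p(D, T) = 2*D
d = 46 (d = (22 + 1)*(-40 + 42) = 23*2 = 46)
L(V) = 38 (L(V) = 46 + 2*(-4) = 46 - 8 = 38)
-3332 + L(-108) = -3332 + 38 = -3294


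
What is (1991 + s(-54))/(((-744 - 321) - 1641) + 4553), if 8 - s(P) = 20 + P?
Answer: 2033/1847 ≈ 1.1007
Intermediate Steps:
s(P) = -12 - P (s(P) = 8 - (20 + P) = 8 + (-20 - P) = -12 - P)
(1991 + s(-54))/(((-744 - 321) - 1641) + 4553) = (1991 + (-12 - 1*(-54)))/(((-744 - 321) - 1641) + 4553) = (1991 + (-12 + 54))/((-1065 - 1641) + 4553) = (1991 + 42)/(-2706 + 4553) = 2033/1847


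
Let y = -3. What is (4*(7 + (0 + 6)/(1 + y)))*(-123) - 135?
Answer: -2103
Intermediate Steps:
(4*(7 + (0 + 6)/(1 + y)))*(-123) - 135 = (4*(7 + (0 + 6)/(1 - 3)))*(-123) - 135 = (4*(7 + 6/(-2)))*(-123) - 135 = (4*(7 + 6*(-½)))*(-123) - 135 = (4*(7 - 3))*(-123) - 135 = (4*4)*(-123) - 135 = 16*(-123) - 135 = -1968 - 135 = -2103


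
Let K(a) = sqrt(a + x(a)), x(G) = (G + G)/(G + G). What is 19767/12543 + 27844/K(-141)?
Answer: 6589/4181 - 13922*I*sqrt(35)/35 ≈ 1.5759 - 2353.2*I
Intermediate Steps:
x(G) = 1 (x(G) = (2*G)/((2*G)) = (2*G)*(1/(2*G)) = 1)
K(a) = sqrt(1 + a) (K(a) = sqrt(a + 1) = sqrt(1 + a))
19767/12543 + 27844/K(-141) = 19767/12543 + 27844/(sqrt(1 - 141)) = 19767*(1/12543) + 27844/(sqrt(-140)) = 6589/4181 + 27844/((2*I*sqrt(35))) = 6589/4181 + 27844*(-I*sqrt(35)/70) = 6589/4181 - 13922*I*sqrt(35)/35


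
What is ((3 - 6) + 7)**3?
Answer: 64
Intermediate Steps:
((3 - 6) + 7)**3 = (-3 + 7)**3 = 4**3 = 64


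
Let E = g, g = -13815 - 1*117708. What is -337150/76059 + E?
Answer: -10003845007/76059 ≈ -1.3153e+5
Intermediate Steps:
g = -131523 (g = -13815 - 117708 = -131523)
E = -131523
-337150/76059 + E = -337150/76059 - 131523 = -10003845007/76059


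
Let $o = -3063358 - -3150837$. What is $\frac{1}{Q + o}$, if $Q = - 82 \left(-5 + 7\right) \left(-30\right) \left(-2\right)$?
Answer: $\frac{1}{77639} \approx 1.288 \cdot 10^{-5}$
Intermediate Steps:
$o = 87479$ ($o = -3063358 + 3150837 = 87479$)
$Q = -9840$ ($Q = - 82 \cdot 2 \left(-30\right) \left(-2\right) = - 82 \left(\left(-60\right) \left(-2\right)\right) = \left(-82\right) 120 = -9840$)
$\frac{1}{Q + o} = \frac{1}{-9840 + 87479} = \frac{1}{77639}$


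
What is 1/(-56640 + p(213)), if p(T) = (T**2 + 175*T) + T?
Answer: 1/26217 ≈ 3.8143e-5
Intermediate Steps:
p(T) = T**2 + 176*T
1/(-56640 + p(213)) = 1/(-56640 + 213*(176 + 213)) = 1/(-56640 + 213*389) = 1/(-56640 + 82857) = 1/26217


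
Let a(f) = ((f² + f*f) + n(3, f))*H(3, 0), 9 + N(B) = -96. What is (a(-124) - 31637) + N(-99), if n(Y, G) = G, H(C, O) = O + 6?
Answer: 152026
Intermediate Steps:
H(C, O) = 6 + O
N(B) = -105 (N(B) = -9 - 96 = -105)
a(f) = 6*f + 12*f² (a(f) = ((f² + f*f) + f)*(6 + 0) = ((f² + f²) + f)*6 = (2*f² + f)*6 = (f + 2*f²)*6 = 6*f + 12*f²)
(a(-124) - 31637) + N(-99) = (6*(-124)*(1 + 2*(-124)) - 31637) - 105 = (6*(-124)*(1 - 248) - 31637) - 105 = (6*(-124)*(-247) - 31637) - 105 = (183768 - 31637) - 105 = 152131 - 105 = 152026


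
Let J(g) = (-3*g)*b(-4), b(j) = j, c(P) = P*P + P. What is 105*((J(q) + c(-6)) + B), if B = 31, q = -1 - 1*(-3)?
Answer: 8925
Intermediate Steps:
c(P) = P + P² (c(P) = P² + P = P + P²)
q = 2 (q = -1 + 3 = 2)
J(g) = 12*g (J(g) = -3*g*(-4) = 12*g)
105*((J(q) + c(-6)) + B) = 105*((12*2 - 6*(1 - 6)) + 31) = 105*((24 - 6*(-5)) + 31) = 105*((24 + 30) + 31) = 105*(54 + 31) = 105*85 = 8925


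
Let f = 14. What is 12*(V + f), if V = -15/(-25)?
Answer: 876/5 ≈ 175.20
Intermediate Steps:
V = ⅗ (V = -15*(-1/25) = ⅗ ≈ 0.60000)
12*(V + f) = 12*(⅗ + 14) = 12*(73/5) = 876/5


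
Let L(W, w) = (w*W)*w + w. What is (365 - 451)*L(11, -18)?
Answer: -304956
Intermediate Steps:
L(W, w) = w + W*w**2 (L(W, w) = (W*w)*w + w = W*w**2 + w = w + W*w**2)
(365 - 451)*L(11, -18) = (365 - 451)*(-18*(1 + 11*(-18))) = -(-1548)*(1 - 198) = -(-1548)*(-197) = -86*3546 = -304956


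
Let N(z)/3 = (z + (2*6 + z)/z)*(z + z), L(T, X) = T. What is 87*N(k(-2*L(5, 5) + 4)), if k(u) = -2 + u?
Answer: 35496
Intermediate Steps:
N(z) = 6*z*(z + (12 + z)/z) (N(z) = 3*((z + (2*6 + z)/z)*(z + z)) = 3*((z + (12 + z)/z)*(2*z)) = 3*(2*z*(z + (12 + z)/z)) = 6*z*(z + (12 + z)/z))
87*N(k(-2*L(5, 5) + 4)) = 87*(72 + 6*(-2 + (-2*5 + 4)) + 6*(-2 + (-2*5 + 4))²) = 87*(72 + 6*(-2 + (-10 + 4)) + 6*(-2 + (-10 + 4))²) = 87*(72 + 6*(-2 - 6) + 6*(-2 - 6)²) = 87*(72 + 6*(-8) + 6*(-8)²) = 87*(72 - 48 + 6*64) = 87*(72 - 48 + 384) = 87*408 = 35496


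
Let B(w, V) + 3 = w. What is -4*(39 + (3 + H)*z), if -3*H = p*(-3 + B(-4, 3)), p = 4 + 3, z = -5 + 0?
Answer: 1112/3 ≈ 370.67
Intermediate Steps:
B(w, V) = -3 + w
z = -5
p = 7
H = 70/3 (H = -7*(-3 + (-3 - 4))/3 = -7*(-3 - 7)/3 = -7*(-10)/3 = -1/3*(-70) = 70/3 ≈ 23.333)
-4*(39 + (3 + H)*z) = -4*(39 + (3 + 70/3)*(-5)) = -4*(39 + (79/3)*(-5)) = -4*(39 - 395/3) = -4*(-278/3) = 1112/3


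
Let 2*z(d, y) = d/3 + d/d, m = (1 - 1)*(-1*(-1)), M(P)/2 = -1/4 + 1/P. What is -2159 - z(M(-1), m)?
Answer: -25909/12 ≈ -2159.1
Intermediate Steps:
M(P) = -1/2 + 2/P (M(P) = 2*(-1/4 + 1/P) = -1/2 + 2/P)
m = 0 (m = 0*1 = 0)
z(d, y) = 1/2 + d/6 (z(d, y) = (d/3 + d/d)/2 = (d*(1/3) + 1)/2 = (d/3 + 1)/2 = (1 + d/3)/2 = 1/2 + d/6)
-2159 - z(M(-1), m) = -2159 - (1/2 + ((1/2)*(4 - 1*(-1))/(-1))/6) = -2159 - (1/2 + ((1/2)*(-1)*(4 + 1))/6) = -2159 - (1/2 + ((1/2)*(-1)*5)/6) = -2159 - (1/2 + (1/6)*(-5/2)) = -2159 - (1/2 - 5/12) = -2159 - 1*1/12 = -2159 - 1/12 = -25909/12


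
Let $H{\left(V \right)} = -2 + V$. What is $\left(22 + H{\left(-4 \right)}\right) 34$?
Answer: $544$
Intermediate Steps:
$\left(22 + H{\left(-4 \right)}\right) 34 = \left(22 - 6\right) 34 = 16 \cdot 34 = 544$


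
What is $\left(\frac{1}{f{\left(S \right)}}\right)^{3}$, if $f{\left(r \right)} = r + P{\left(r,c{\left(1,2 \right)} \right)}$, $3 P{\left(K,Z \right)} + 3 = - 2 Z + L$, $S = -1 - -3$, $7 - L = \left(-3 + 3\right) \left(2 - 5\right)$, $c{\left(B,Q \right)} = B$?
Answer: $\frac{27}{512} \approx 0.052734$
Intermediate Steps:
$L = 7$ ($L = 7 - \left(-3 + 3\right) \left(2 - 5\right) = 7 - 0 \left(-3\right) = 7 - 0 = 7 + 0 = 7$)
$S = 2$ ($S = -1 + 3 = 2$)
$P{\left(K,Z \right)} = \frac{4}{3} - \frac{2 Z}{3}$ ($P{\left(K,Z \right)} = -1 + \frac{- 2 Z + 7}{3} = -1 + \frac{7 - 2 Z}{3} = -1 - \left(- \frac{7}{3} + \frac{2 Z}{3}\right) = \frac{4}{3} - \frac{2 Z}{3}$)
$f{\left(r \right)} = \frac{2}{3} + r$ ($f{\left(r \right)} = r + \left(\frac{4}{3} - \frac{2}{3}\right) = r + \frac{2}{3} = \frac{2}{3} + r$)
$\left(\frac{1}{f{\left(S \right)}}\right)^{3} = \left(\frac{1}{\frac{2}{3} + 2}\right)^{3} = \left(\frac{1}{\frac{8}{3}}\right)^{3} = \left(\frac{3}{8}\right)^{3} = \frac{27}{512}$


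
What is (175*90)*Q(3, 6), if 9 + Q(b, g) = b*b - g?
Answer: -94500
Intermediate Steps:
Q(b, g) = -9 + b**2 - g (Q(b, g) = -9 + (b*b - g) = -9 + (b**2 - g) = -9 + b**2 - g)
(175*90)*Q(3, 6) = (175*90)*(-9 + 3**2 - 1*6) = 15750*(-9 + 9 - 6) = 15750*(-6) = -94500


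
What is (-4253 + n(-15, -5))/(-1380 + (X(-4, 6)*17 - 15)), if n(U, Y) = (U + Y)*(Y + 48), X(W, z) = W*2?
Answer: 5113/1531 ≈ 3.3396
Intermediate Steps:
X(W, z) = 2*W
n(U, Y) = (48 + Y)*(U + Y) (n(U, Y) = (U + Y)*(48 + Y) = (48 + Y)*(U + Y))
(-4253 + n(-15, -5))/(-1380 + (X(-4, 6)*17 - 15)) = (-4253 + ((-5)² + 48*(-15) + 48*(-5) - 15*(-5)))/(-1380 + ((2*(-4))*17 - 15)) = (-4253 + (25 - 720 - 240 + 75))/(-1380 + (-8*17 - 15)) = (-4253 - 860)/(-1380 + (-136 - 15)) = -5113/(-1380 - 151) = -5113/(-1531) = -5113*(-1/1531) = 5113/1531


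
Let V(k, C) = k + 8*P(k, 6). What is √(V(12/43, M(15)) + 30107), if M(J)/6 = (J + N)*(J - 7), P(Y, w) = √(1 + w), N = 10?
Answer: √(55668359 + 14792*√7)/43 ≈ 173.58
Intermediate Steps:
M(J) = 6*(-7 + J)*(10 + J) (M(J) = 6*((J + 10)*(J - 7)) = 6*((10 + J)*(-7 + J)) = 6*((-7 + J)*(10 + J)) = 6*(-7 + J)*(10 + J))
V(k, C) = k + 8*√7 (V(k, C) = k + 8*√(1 + 6) = k + 8*√7)
√(V(12/43, M(15)) + 30107) = √((12/43 + 8*√7) + 30107) = √(1294613/43 + 8*√7)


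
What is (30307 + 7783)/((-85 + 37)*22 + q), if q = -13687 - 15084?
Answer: -38090/29827 ≈ -1.2770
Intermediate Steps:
q = -28771
(30307 + 7783)/((-85 + 37)*22 + q) = (30307 + 7783)/((-85 + 37)*22 - 28771) = 38090/(-48*22 - 28771) = 38090/(-1056 - 28771) = 38090/(-29827) = 38090*(-1/29827) = -38090/29827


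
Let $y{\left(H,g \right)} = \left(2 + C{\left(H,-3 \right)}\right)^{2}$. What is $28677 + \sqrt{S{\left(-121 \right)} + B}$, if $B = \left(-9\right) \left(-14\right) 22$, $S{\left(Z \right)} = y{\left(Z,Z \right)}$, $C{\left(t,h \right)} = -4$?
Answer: $28677 + 2 \sqrt{694} \approx 28730.0$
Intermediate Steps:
$y{\left(H,g \right)} = 4$ ($y{\left(H,g \right)} = \left(2 - 4\right)^{2} = \left(-2\right)^{2} = 4$)
$S{\left(Z \right)} = 4$
$B = 2772$ ($B = 126 \cdot 22 = 2772$)
$28677 + \sqrt{S{\left(-121 \right)} + B} = 28677 + \sqrt{4 + 2772} = 28677 + \sqrt{2776} = 28677 + 2 \sqrt{694}$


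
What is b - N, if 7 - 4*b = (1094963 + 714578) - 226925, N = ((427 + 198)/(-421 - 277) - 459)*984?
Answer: 79411235/1396 ≈ 56885.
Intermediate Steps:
N = -157935444/349 (N = (625/(-698) - 459)*984 = (625*(-1/698) - 459)*984 = (-625/698 - 459)*984 = -321007/698*984 = -157935444/349 ≈ -4.5254e+5)
b = -1582609/4 (b = 7/4 - ((1094963 + 714578) - 226925)/4 = 7/4 - (1809541 - 226925)/4 = 7/4 - ¼*1582616 = 7/4 - 395654 = -1582609/4 ≈ -3.9565e+5)
b - N = -1582609/4 - 1*(-157935444/349) = -1582609/4 + 157935444/349 = 79411235/1396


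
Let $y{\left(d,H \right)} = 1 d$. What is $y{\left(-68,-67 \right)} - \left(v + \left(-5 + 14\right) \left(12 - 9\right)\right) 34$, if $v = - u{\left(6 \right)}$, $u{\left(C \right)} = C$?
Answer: $-782$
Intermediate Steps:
$y{\left(d,H \right)} = d$
$v = -6$ ($v = \left(-1\right) 6 = -6$)
$y{\left(-68,-67 \right)} - \left(v + \left(-5 + 14\right) \left(12 - 9\right)\right) 34 = -68 - \left(-6 + \left(-5 + 14\right) \left(12 - 9\right)\right) 34 = -68 - \left(-6 + 9 \cdot 3\right) 34 = -68 - \left(-6 + 27\right) 34 = -68 - 21 \cdot 34 = -68 - 714 = -782$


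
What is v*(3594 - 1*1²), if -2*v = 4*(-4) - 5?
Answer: 75453/2 ≈ 37727.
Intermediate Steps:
v = 21/2 (v = -(4*(-4) - 5)/2 = -(-16 - 5)/2 = -½*(-21) = 21/2 ≈ 10.500)
v*(3594 - 1*1²) = 21*(3594 - 1*1²)/2 = 21*(3594 - 1*1)/2 = 21*(3594 - 1)/2 = (21/2)*3593 = 75453/2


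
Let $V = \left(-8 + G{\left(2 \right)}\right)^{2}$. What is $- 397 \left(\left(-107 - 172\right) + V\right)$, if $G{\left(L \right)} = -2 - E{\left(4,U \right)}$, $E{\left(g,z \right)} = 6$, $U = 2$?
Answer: $9131$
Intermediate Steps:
$G{\left(L \right)} = -8$ ($G{\left(L \right)} = -2 - 6 = -8$)
$V = 256$ ($V = \left(-8 - 8\right)^{2} = \left(-16\right)^{2} = 256$)
$- 397 \left(\left(-107 - 172\right) + V\right) = - 397 \left(\left(-107 - 172\right) + 256\right) = - 397 \left(-279 + 256\right) = \left(-397\right) \left(-23\right) = 9131$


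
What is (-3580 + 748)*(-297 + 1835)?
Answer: -4355616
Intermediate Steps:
(-3580 + 748)*(-297 + 1835) = -2832*1538 = -4355616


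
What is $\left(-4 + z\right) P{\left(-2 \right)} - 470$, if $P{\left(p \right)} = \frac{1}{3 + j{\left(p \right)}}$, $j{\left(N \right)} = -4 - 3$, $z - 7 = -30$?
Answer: $- \frac{1853}{4} \approx -463.25$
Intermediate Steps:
$z = -23$ ($z = 7 - 30 = -23$)
$j{\left(N \right)} = -7$ ($j{\left(N \right)} = -4 - 3 = -7$)
$P{\left(p \right)} = - \frac{1}{4}$ ($P{\left(p \right)} = \frac{1}{3 - 7} = \frac{1}{-4} = - \frac{1}{4}$)
$\left(-4 + z\right) P{\left(-2 \right)} - 470 = \left(-4 - 23\right) \left(- \frac{1}{4}\right) - 470 = \left(-27\right) \left(- \frac{1}{4}\right) - 470 = \frac{27}{4} - 470 = - \frac{1853}{4}$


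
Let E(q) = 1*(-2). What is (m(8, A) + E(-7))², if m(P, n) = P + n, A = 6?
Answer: 144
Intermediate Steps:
E(q) = -2
(m(8, A) + E(-7))² = ((8 + 6) - 2)² = (14 - 2)² = 12² = 144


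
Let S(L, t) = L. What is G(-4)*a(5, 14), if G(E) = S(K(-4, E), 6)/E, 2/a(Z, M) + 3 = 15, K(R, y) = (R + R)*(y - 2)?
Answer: -2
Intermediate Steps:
K(R, y) = 2*R*(-2 + y) (K(R, y) = (2*R)*(-2 + y) = 2*R*(-2 + y))
a(Z, M) = ⅙ (a(Z, M) = 2/(-3 + 15) = 2/12 = 2*(1/12) = ⅙)
G(E) = (16 - 8*E)/E (G(E) = (2*(-4)*(-2 + E))/E = (16 - 8*E)/E)
G(-4)*a(5, 14) = (-8 + 16/(-4))*(⅙) = (-8 + 16*(-¼))*(⅙) = (-8 - 4)*(⅙) = -12*⅙ = -2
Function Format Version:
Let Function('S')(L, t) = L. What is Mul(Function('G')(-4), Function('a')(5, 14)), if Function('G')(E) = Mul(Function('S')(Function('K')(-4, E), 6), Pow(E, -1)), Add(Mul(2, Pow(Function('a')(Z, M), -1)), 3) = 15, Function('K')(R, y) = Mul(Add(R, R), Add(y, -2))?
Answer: -2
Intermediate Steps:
Function('K')(R, y) = Mul(2, R, Add(-2, y)) (Function('K')(R, y) = Mul(Mul(2, R), Add(-2, y)) = Mul(2, R, Add(-2, y)))
Function('a')(Z, M) = Rational(1, 6) (Function('a')(Z, M) = Mul(2, Pow(Add(-3, 15), -1)) = Mul(2, Pow(12, -1)) = Mul(2, Rational(1, 12)) = Rational(1, 6))
Function('G')(E) = Mul(Pow(E, -1), Add(16, Mul(-8, E))) (Function('G')(E) = Mul(Mul(2, -4, Add(-2, E)), Pow(E, -1)) = Mul(Add(16, Mul(-8, E)), Pow(E, -1)) = Mul(Pow(E, -1), Add(16, Mul(-8, E))))
Mul(Function('G')(-4), Function('a')(5, 14)) = Mul(Add(-8, Mul(16, Pow(-4, -1))), Rational(1, 6)) = Mul(Add(-8, Mul(16, Rational(-1, 4))), Rational(1, 6)) = Mul(Add(-8, -4), Rational(1, 6)) = Mul(-12, Rational(1, 6)) = -2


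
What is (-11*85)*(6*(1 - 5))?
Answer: 22440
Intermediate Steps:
(-11*85)*(6*(1 - 5)) = -5610*(-4) = -935*(-24) = 22440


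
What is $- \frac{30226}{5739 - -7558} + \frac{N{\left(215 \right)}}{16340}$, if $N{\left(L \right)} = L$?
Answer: $- \frac{2283879}{1010572} \approx -2.26$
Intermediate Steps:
$- \frac{30226}{5739 - -7558} + \frac{N{\left(215 \right)}}{16340} = - \frac{30226}{5739 - -7558} + \frac{215}{16340} = - \frac{30226}{5739 + 7558} + 215 \cdot \frac{1}{16340} = - \frac{30226}{13297} + \frac{1}{76} = - \frac{2283879}{1010572}$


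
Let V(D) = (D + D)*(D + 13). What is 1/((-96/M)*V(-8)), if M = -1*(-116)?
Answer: 29/1920 ≈ 0.015104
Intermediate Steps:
M = 116
V(D) = 2*D*(13 + D) (V(D) = (2*D)*(13 + D) = 2*D*(13 + D))
1/((-96/M)*V(-8)) = 1/((-96/116)*(2*(-8)*(13 - 8))) = 1/((-96*1/116)*(2*(-8)*5)) = 1/(-24/29*(-80)) = 1/(1920/29) = 29/1920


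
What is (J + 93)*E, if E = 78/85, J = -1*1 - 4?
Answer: 6864/85 ≈ 80.753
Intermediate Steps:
J = -5 (J = -1 - 4 = -5)
E = 78/85 (E = 78*(1/85) = 78/85 ≈ 0.91765)
(J + 93)*E = (-5 + 93)*(78/85) = 88*(78/85) = 6864/85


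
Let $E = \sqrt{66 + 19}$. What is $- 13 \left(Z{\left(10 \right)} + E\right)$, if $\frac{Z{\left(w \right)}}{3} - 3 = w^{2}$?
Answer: $-4017 - 13 \sqrt{85} \approx -4136.9$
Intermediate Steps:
$Z{\left(w \right)} = 9 + 3 w^{2}$
$E = \sqrt{85} \approx 9.2195$
$- 13 \left(Z{\left(10 \right)} + E\right) = - 13 \left(\left(9 + 3 \cdot 10^{2}\right) + \sqrt{85}\right) = - 13 \left(\left(9 + 3 \cdot 100\right) + \sqrt{85}\right) = - 13 \left(\left(9 + 300\right) + \sqrt{85}\right) = - 13 \left(309 + \sqrt{85}\right) = -4017 - 13 \sqrt{85}$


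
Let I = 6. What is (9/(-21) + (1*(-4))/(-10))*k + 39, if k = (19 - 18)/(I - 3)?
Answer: 4094/105 ≈ 38.990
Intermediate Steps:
k = ⅓ (k = (19 - 18)/(6 - 3) = 1/3 = 1*(⅓) = ⅓ ≈ 0.33333)
(9/(-21) + (1*(-4))/(-10))*k + 39 = (9/(-21) + (1*(-4))/(-10))*(⅓) + 39 = (9*(-1/21) - 4*(-⅒))*(⅓) + 39 = (-3/7 + ⅖)*(⅓) + 39 = -1/35*⅓ + 39 = -1/105 + 39 = 4094/105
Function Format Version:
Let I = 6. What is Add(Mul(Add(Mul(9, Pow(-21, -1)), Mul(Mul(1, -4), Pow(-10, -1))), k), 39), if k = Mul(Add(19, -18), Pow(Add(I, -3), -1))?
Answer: Rational(4094, 105) ≈ 38.990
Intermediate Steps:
k = Rational(1, 3) (k = Mul(Add(19, -18), Pow(Add(6, -3), -1)) = Mul(1, Pow(3, -1)) = Mul(1, Rational(1, 3)) = Rational(1, 3) ≈ 0.33333)
Add(Mul(Add(Mul(9, Pow(-21, -1)), Mul(Mul(1, -4), Pow(-10, -1))), k), 39) = Add(Mul(Add(Mul(9, Pow(-21, -1)), Mul(Mul(1, -4), Pow(-10, -1))), Rational(1, 3)), 39) = Add(Mul(Add(Mul(9, Rational(-1, 21)), Mul(-4, Rational(-1, 10))), Rational(1, 3)), 39) = Add(Mul(Add(Rational(-3, 7), Rational(2, 5)), Rational(1, 3)), 39) = Add(Mul(Rational(-1, 35), Rational(1, 3)), 39) = Add(Rational(-1, 105), 39) = Rational(4094, 105)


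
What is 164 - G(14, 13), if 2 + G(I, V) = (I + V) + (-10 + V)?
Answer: 136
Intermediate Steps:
G(I, V) = -12 + I + 2*V (G(I, V) = -2 + ((I + V) + (-10 + V)) = -2 + (-10 + I + 2*V) = -12 + I + 2*V)
164 - G(14, 13) = 164 - (-12 + 14 + 2*13) = 164 - (-12 + 14 + 26) = 164 - 1*28 = 164 - 28 = 136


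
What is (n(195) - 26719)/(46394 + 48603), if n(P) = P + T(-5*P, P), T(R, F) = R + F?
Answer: -27304/94997 ≈ -0.28742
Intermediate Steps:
T(R, F) = F + R
n(P) = -3*P (n(P) = P + (P - 5*P) = P - 4*P = -3*P)
(n(195) - 26719)/(46394 + 48603) = (-3*195 - 26719)/(46394 + 48603) = (-585 - 26719)/94997 = -27304*1/94997 = -27304/94997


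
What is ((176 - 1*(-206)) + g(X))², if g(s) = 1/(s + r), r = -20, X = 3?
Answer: 42159049/289 ≈ 1.4588e+5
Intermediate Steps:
g(s) = 1/(-20 + s) (g(s) = 1/(s - 20) = 1/(-20 + s))
((176 - 1*(-206)) + g(X))² = ((176 - 1*(-206)) + 1/(-20 + 3))² = ((176 + 206) + 1/(-17))² = (382 - 1/17)² = (6493/17)² = 42159049/289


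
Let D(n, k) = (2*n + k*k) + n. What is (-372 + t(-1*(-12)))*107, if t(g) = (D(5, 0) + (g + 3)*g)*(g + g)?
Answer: 460956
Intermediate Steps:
D(n, k) = k² + 3*n (D(n, k) = (2*n + k²) + n = (k² + 2*n) + n = k² + 3*n)
t(g) = 2*g*(15 + g*(3 + g)) (t(g) = ((0² + 3*5) + (g + 3)*g)*(g + g) = ((0 + 15) + (3 + g)*g)*(2*g) = (15 + g*(3 + g))*(2*g) = 2*g*(15 + g*(3 + g)))
(-372 + t(-1*(-12)))*107 = (-372 + 2*(-1*(-12))*(15 + (-1*(-12))² + 3*(-1*(-12))))*107 = (-372 + 2*12*(15 + 12² + 3*12))*107 = (-372 + 2*12*(15 + 144 + 36))*107 = (-372 + 2*12*195)*107 = (-372 + 4680)*107 = 4308*107 = 460956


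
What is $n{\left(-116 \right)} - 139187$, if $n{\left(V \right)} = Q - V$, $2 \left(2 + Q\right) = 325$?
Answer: $- \frac{277821}{2} \approx -1.3891 \cdot 10^{5}$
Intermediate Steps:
$Q = \frac{321}{2}$ ($Q = -2 + \frac{1}{2} \cdot 325 = -2 + \frac{325}{2} = \frac{321}{2} \approx 160.5$)
$n{\left(V \right)} = \frac{321}{2} - V$
$n{\left(-116 \right)} - 139187 = \left(\frac{321}{2} - -116\right) - 139187 = \left(\frac{321}{2} + 116\right) - 139187 = \frac{553}{2} - 139187 = - \frac{277821}{2}$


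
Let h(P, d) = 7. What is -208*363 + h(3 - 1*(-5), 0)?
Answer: -75497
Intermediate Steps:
-208*363 + h(3 - 1*(-5), 0) = -208*363 + 7 = -75504 + 7 = -75497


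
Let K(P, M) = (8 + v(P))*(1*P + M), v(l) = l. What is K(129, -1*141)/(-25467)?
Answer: 548/8489 ≈ 0.064554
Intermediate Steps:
K(P, M) = (8 + P)*(M + P) (K(P, M) = (8 + P)*(1*P + M) = (8 + P)*(P + M) = (8 + P)*(M + P))
K(129, -1*141)/(-25467) = (129² + 8*(-1*141) + 8*129 - 1*141*129)/(-25467) = (16641 + 8*(-141) + 1032 - 141*129)*(-1/25467) = (16641 - 1128 + 1032 - 18189)*(-1/25467) = -1644*(-1/25467) = 548/8489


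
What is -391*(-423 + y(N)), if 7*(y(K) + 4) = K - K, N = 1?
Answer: 166957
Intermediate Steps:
y(K) = -4 (y(K) = -4 + (K - K)/7 = -4 + (⅐)*0 = -4 + 0 = -4)
-391*(-423 + y(N)) = -391*(-423 - 4) = -391*(-427) = 166957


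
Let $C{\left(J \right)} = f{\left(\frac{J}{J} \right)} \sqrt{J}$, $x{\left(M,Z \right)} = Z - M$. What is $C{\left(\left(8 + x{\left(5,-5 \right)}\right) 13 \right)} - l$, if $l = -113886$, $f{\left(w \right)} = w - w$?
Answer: $113886$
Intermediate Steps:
$f{\left(w \right)} = 0$
$C{\left(J \right)} = 0$ ($C{\left(J \right)} = 0 \sqrt{J} = 0$)
$C{\left(\left(8 + x{\left(5,-5 \right)}\right) 13 \right)} - l = 0 - -113886 = 0 + 113886 = 113886$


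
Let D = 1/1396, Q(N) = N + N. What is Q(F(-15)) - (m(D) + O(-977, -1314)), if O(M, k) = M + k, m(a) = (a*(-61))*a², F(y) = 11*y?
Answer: 5334992933757/2720547136 ≈ 1961.0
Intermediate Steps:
Q(N) = 2*N
D = 1/1396 ≈ 0.00071633
m(a) = -61*a³ (m(a) = (-61*a)*a² = -61*a³)
Q(F(-15)) - (m(D) + O(-977, -1314)) = 2*(11*(-15)) - (-61*(1/1396)³ + (-977 - 1314)) = 2*(-165) - (-61*1/2720547136 - 2291) = -330 - (-61/2720547136 - 2291) = -330 - 1*(-6232773488637/2720547136) = -330 + 6232773488637/2720547136 = 5334992933757/2720547136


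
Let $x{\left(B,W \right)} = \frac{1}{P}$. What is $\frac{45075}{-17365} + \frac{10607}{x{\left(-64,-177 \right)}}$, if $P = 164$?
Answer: $\frac{6041441189}{3473} \approx 1.7395 \cdot 10^{6}$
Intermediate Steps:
$x{\left(B,W \right)} = \frac{1}{164}$
$\frac{45075}{-17365} + \frac{10607}{x{\left(-64,-177 \right)}} = \frac{45075}{-17365} + 10607 \frac{1}{\frac{1}{164}} = 45075 \left(- \frac{1}{17365}\right) + 10607 \cdot 164 = - \frac{9015}{3473} + 1739548 = \frac{6041441189}{3473}$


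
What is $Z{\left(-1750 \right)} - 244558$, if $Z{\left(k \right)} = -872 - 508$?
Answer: $-245938$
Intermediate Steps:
$Z{\left(k \right)} = -1380$ ($Z{\left(k \right)} = -872 - 508 = -1380$)
$Z{\left(-1750 \right)} - 244558 = -1380 - 244558 = -245938$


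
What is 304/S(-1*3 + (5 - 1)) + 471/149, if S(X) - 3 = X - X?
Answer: 46709/447 ≈ 104.49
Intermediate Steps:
S(X) = 3 (S(X) = 3 + (X - X) = 3 + 0 = 3)
304/S(-1*3 + (5 - 1)) + 471/149 = 304/3 + 471/149 = 46709/447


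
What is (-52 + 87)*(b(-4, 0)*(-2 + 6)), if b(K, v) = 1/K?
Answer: -35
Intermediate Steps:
(-52 + 87)*(b(-4, 0)*(-2 + 6)) = (-52 + 87)*((-2 + 6)/(-4)) = 35*(-¼*4) = 35*(-1) = -35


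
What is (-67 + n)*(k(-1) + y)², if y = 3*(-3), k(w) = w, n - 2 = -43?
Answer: -10800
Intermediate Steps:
n = -41 (n = 2 - 43 = -41)
y = -9
(-67 + n)*(k(-1) + y)² = (-67 - 41)*(-1 - 9)² = -108*(-10)² = -108*100 = -10800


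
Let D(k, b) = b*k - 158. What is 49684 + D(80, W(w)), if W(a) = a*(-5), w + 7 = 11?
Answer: 47926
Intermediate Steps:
w = 4 (w = -7 + 11 = 4)
W(a) = -5*a
D(k, b) = -158 + b*k
49684 + D(80, W(w)) = 49684 + (-158 - 5*4*80) = 49684 + (-158 - 20*80) = 49684 + (-158 - 1600) = 49684 - 1758 = 47926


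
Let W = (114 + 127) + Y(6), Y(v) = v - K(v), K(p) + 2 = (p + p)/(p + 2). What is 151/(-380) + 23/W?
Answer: -11453/37620 ≈ -0.30444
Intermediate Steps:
K(p) = -2 + 2*p/(2 + p) (K(p) = -2 + (p + p)/(p + 2) = -2 + (2*p)/(2 + p) = -2 + 2*p/(2 + p))
Y(v) = v + 4/(2 + v) (Y(v) = v - (-4)/(2 + v) = v + 4/(2 + v))
W = 495/2 (W = (114 + 127) + (4 + 6*(2 + 6))/(2 + 6) = 241 + (4 + 6*8)/8 = 241 + (4 + 48)/8 = 241 + (⅛)*52 = 241 + 13/2 = 495/2 ≈ 247.50)
151/(-380) + 23/W = 151/(-380) + 23/(495/2) = 151*(-1/380) + 23*(2/495) = -151/380 + 46/495 = -11453/37620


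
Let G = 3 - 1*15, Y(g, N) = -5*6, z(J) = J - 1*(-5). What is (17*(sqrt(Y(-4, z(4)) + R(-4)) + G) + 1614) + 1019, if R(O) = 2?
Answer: 2429 + 34*I*sqrt(7) ≈ 2429.0 + 89.956*I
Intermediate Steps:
z(J) = 5 + J (z(J) = J + 5 = 5 + J)
Y(g, N) = -30
G = -12 (G = 3 - 15 = -12)
(17*(sqrt(Y(-4, z(4)) + R(-4)) + G) + 1614) + 1019 = (17*(sqrt(-30 + 2) - 12) + 1614) + 1019 = (17*(sqrt(-28) - 12) + 1614) + 1019 = (17*(2*I*sqrt(7) - 12) + 1614) + 1019 = (17*(-12 + 2*I*sqrt(7)) + 1614) + 1019 = ((-204 + 34*I*sqrt(7)) + 1614) + 1019 = (1410 + 34*I*sqrt(7)) + 1019 = 2429 + 34*I*sqrt(7)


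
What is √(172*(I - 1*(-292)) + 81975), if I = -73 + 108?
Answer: √138219 ≈ 371.78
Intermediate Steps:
I = 35
√(172*(I - 1*(-292)) + 81975) = √(172*(35 - 1*(-292)) + 81975) = √(172*(35 + 292) + 81975) = √(172*327 + 81975) = √(56244 + 81975) = √138219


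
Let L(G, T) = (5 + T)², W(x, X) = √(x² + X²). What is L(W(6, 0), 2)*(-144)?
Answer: -7056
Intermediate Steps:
W(x, X) = √(X² + x²)
L(W(6, 0), 2)*(-144) = (5 + 2)²*(-144) = 7²*(-144) = 49*(-144) = -7056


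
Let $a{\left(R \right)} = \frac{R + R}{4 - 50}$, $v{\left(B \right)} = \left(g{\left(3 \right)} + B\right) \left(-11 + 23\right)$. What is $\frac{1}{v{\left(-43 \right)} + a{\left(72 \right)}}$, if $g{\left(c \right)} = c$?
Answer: $- \frac{23}{11112} \approx -0.0020698$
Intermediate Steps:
$v{\left(B \right)} = 36 + 12 B$ ($v{\left(B \right)} = \left(3 + B\right) \left(-11 + 23\right) = \left(3 + B\right) 12 = 36 + 12 B$)
$a{\left(R \right)} = - \frac{R}{23}$ ($a{\left(R \right)} = \frac{2 R}{-46} = 2 R \left(- \frac{1}{46}\right) = - \frac{R}{23}$)
$\frac{1}{v{\left(-43 \right)} + a{\left(72 \right)}} = \frac{1}{\left(36 + 12 \left(-43\right)\right) - \frac{72}{23}} = \frac{1}{\left(36 - 516\right) - \frac{72}{23}} = \frac{1}{-480 - \frac{72}{23}} = \frac{1}{- \frac{11112}{23}} = - \frac{23}{11112}$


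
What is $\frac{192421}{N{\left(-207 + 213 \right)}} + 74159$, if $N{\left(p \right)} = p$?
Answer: $\frac{637375}{6} \approx 1.0623 \cdot 10^{5}$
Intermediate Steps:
$\frac{192421}{N{\left(-207 + 213 \right)}} + 74159 = \frac{192421}{-207 + 213} + 74159 = \frac{192421}{6} + 74159 = \frac{637375}{6}$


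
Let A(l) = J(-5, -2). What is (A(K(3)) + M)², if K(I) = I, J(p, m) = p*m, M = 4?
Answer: 196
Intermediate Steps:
J(p, m) = m*p
A(l) = 10 (A(l) = -2*(-5) = 10)
(A(K(3)) + M)² = (10 + 4)² = 14² = 196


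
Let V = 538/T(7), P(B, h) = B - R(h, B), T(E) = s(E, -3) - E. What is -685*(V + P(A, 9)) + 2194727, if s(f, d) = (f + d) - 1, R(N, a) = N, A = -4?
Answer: 4591529/2 ≈ 2.2958e+6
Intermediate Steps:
s(f, d) = -1 + d + f (s(f, d) = (d + f) - 1 = -1 + d + f)
T(E) = -4 (T(E) = (-1 - 3 + E) - E = (-4 + E) - E = -4)
P(B, h) = B - h
V = -269/2 (V = 538/(-4) = 538*(-¼) = -269/2 ≈ -134.50)
-685*(V + P(A, 9)) + 2194727 = -685*(-269/2 + (-4 - 1*9)) + 2194727 = -685*(-269/2 + (-4 - 9)) + 2194727 = -685*(-269/2 - 13) + 2194727 = -685*(-295/2) + 2194727 = 202075/2 + 2194727 = 4591529/2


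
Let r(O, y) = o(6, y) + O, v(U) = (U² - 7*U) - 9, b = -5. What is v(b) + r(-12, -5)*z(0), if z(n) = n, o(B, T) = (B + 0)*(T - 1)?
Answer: 51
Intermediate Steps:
o(B, T) = B*(-1 + T)
v(U) = -9 + U² - 7*U
r(O, y) = -6 + O + 6*y (r(O, y) = 6*(-1 + y) + O = (-6 + 6*y) + O = -6 + O + 6*y)
v(b) + r(-12, -5)*z(0) = (-9 + (-5)² - 7*(-5)) + (-6 - 12 + 6*(-5))*0 = (-9 + 25 + 35) + (-6 - 12 - 30)*0 = 51 - 48*0 = 51 + 0 = 51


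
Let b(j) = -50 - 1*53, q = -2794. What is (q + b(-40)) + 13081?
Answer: 10184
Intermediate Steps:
b(j) = -103 (b(j) = -50 - 53 = -103)
(q + b(-40)) + 13081 = (-2794 - 103) + 13081 = -2897 + 13081 = 10184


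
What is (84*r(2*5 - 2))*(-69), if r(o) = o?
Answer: -46368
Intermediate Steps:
(84*r(2*5 - 2))*(-69) = (84*(2*5 - 2))*(-69) = (84*(10 - 2))*(-69) = (84*8)*(-69) = 672*(-69) = -46368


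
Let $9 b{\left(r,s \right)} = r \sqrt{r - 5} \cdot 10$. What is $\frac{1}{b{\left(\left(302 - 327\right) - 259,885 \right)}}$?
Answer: $\frac{9 i}{48280} \approx 0.00018641 i$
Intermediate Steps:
$b{\left(r,s \right)} = \frac{10 r \sqrt{-5 + r}}{9}$ ($b{\left(r,s \right)} = \frac{r \sqrt{r - 5} \cdot 10}{9} = \frac{r \sqrt{-5 + r} 10}{9} = \frac{10 r \sqrt{-5 + r}}{9}$)
$\frac{1}{b{\left(\left(302 - 327\right) - 259,885 \right)}} = \frac{1}{\frac{10}{9} \left(\left(302 - 327\right) - 259\right) \sqrt{-5 + \left(\left(302 - 327\right) - 259\right)}} = \frac{1}{\frac{10}{9} \left(-25 - 259\right) \sqrt{-5 - 284}} = \frac{1}{\frac{10}{9} \left(-284\right) \sqrt{-5 - 284}} = \frac{1}{\frac{10}{9} \left(-284\right) \sqrt{-289}} = \frac{1}{\frac{10}{9} \left(-284\right) 17 i} = \frac{1}{\left(- \frac{48280}{9}\right) i} = \frac{9 i}{48280}$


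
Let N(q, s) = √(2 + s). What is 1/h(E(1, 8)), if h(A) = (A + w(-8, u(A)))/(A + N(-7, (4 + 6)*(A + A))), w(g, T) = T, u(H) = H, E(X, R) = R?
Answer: ½ + 9*√2/16 ≈ 1.2955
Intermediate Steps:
h(A) = 2*A/(A + √(2 + 20*A)) (h(A) = (A + A)/(A + √(2 + (4 + 6)*(A + A))) = (2*A)/(A + √(2 + 10*(2*A))) = (2*A)/(A + √(2 + 20*A)) = 2*A/(A + √(2 + 20*A)))
1/h(E(1, 8)) = 1/(2*8/(8 + √2*√(1 + 10*8))) = 1/(2*8/(8 + √2*√(1 + 80))) = 1/(2*8/(8 + √2*√81)) = 1/(2*8/(8 + √2*9)) = 1/(2*8/(8 + 9*√2)) = 1/(16/(8 + 9*√2)) = ½ + 9*√2/16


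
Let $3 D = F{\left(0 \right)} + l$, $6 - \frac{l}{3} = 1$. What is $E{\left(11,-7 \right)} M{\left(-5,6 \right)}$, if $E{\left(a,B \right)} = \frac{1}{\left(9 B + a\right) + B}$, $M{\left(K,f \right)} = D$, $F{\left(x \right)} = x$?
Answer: $- \frac{5}{59} \approx -0.084746$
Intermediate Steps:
$l = 15$ ($l = 18 - 3 = 15$)
$D = 5$ ($D = \frac{0 + 15}{3} = \frac{1}{3} \cdot 15 = 5$)
$M{\left(K,f \right)} = 5$
$E{\left(a,B \right)} = \frac{1}{a + 10 B}$ ($E{\left(a,B \right)} = \frac{1}{\left(a + 9 B\right) + B} = \frac{1}{a + 10 B}$)
$E{\left(11,-7 \right)} M{\left(-5,6 \right)} = \frac{1}{11 + 10 \left(-7\right)} 5 = \frac{1}{11 - 70} \cdot 5 = \frac{1}{-59} \cdot 5 = \left(- \frac{1}{59}\right) 5 = - \frac{5}{59}$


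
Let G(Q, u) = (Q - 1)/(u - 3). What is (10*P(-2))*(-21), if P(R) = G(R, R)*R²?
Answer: -504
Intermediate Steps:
G(Q, u) = (-1 + Q)/(-3 + u)
P(R) = R²*(-1 + R)/(-3 + R) (P(R) = ((-1 + R)/(-3 + R))*R² = R²*(-1 + R)/(-3 + R))
(10*P(-2))*(-21) = (10*((-2)²*(-1 - 2)/(-3 - 2)))*(-21) = (10*(4*(-3)/(-5)))*(-21) = (10*(4*(-⅕)*(-3)))*(-21) = (10*(12/5))*(-21) = 24*(-21) = -504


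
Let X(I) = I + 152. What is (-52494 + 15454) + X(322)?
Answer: -36566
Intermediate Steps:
X(I) = 152 + I
(-52494 + 15454) + X(322) = (-52494 + 15454) + (152 + 322) = -37040 + 474 = -36566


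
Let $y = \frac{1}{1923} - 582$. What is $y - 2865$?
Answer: $- \frac{6628580}{1923} \approx -3447.0$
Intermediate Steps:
$y = - \frac{1119185}{1923}$ ($y = \frac{1}{1923} - 582 = - \frac{1119185}{1923} \approx -582.0$)
$y - 2865 = - \frac{1119185}{1923} - 2865 = - \frac{6628580}{1923}$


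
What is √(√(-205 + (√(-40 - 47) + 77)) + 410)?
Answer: √(410 + √(-128 + I*√87)) ≈ 20.261 + 0.2794*I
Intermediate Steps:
√(√(-205 + (√(-40 - 47) + 77)) + 410) = √(√(-205 + (√(-87) + 77)) + 410) = √(√(-205 + (I*√87 + 77)) + 410) = √(√(-205 + (77 + I*√87)) + 410) = √(√(-128 + I*√87) + 410) = √(410 + √(-128 + I*√87))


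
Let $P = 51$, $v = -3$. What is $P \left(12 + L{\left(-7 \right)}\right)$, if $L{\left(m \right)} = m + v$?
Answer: $102$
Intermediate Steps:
$L{\left(m \right)} = -3 + m$ ($L{\left(m \right)} = m - 3 = -3 + m$)
$P \left(12 + L{\left(-7 \right)}\right) = 51 \left(12 - 10\right) = 51 \cdot 2 = 102$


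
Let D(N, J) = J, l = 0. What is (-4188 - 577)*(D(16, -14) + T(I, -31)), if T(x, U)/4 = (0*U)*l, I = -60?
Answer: 66710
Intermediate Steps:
T(x, U) = 0 (T(x, U) = 4*((0*U)*0) = 4*(0*0) = 4*0 = 0)
(-4188 - 577)*(D(16, -14) + T(I, -31)) = (-4188 - 577)*(-14 + 0) = -4765*(-14) = 66710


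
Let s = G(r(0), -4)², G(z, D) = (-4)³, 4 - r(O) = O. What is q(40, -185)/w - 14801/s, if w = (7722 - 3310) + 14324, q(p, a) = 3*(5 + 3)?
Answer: -17325827/4796416 ≈ -3.6122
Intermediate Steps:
r(O) = 4 - O
G(z, D) = -64
q(p, a) = 24 (q(p, a) = 3*8 = 24)
w = 18736 (w = 4412 + 14324 = 18736)
s = 4096 (s = (-64)² = 4096)
q(40, -185)/w - 14801/s = 24/18736 - 14801/4096 = 24*(1/18736) - 14801*1/4096 = 3/2342 - 14801/4096 = -17325827/4796416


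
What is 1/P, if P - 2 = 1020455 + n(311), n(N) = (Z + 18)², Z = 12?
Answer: 1/1021357 ≈ 9.7909e-7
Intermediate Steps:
n(N) = 900 (n(N) = (12 + 18)² = 30² = 900)
P = 1021357 (P = 2 + (1020455 + 900) = 2 + 1021355 = 1021357)
1/P = 1/1021357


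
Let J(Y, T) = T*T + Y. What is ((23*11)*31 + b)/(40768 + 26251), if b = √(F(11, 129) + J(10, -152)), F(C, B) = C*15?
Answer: 7843/67019 + √23279/67019 ≈ 0.11930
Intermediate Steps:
F(C, B) = 15*C
J(Y, T) = Y + T² (J(Y, T) = T² + Y = Y + T²)
b = √23279 (b = √(15*11 + (10 + (-152)²)) = √(165 + (10 + 23104)) = √(165 + 23114) = √23279 ≈ 152.57)
((23*11)*31 + b)/(40768 + 26251) = ((23*11)*31 + √23279)/(40768 + 26251) = (253*31 + √23279)/67019 = (7843 + √23279)*(1/67019) = 7843/67019 + √23279/67019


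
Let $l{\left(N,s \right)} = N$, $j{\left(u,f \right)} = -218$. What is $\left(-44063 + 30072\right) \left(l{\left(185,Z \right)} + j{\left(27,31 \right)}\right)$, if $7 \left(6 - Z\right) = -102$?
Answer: $461703$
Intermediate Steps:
$Z = \frac{144}{7}$ ($Z = 6 - - \frac{102}{7} = 6 + \frac{102}{7} = \frac{144}{7} \approx 20.571$)
$\left(-44063 + 30072\right) \left(l{\left(185,Z \right)} + j{\left(27,31 \right)}\right) = \left(-44063 + 30072\right) \left(185 - 218\right) = \left(-13991\right) \left(-33\right) = 461703$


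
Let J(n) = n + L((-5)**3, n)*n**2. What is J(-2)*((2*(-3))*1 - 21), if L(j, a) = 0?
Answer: 54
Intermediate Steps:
J(n) = n (J(n) = n + 0*n**2 = n + 0 = n)
J(-2)*((2*(-3))*1 - 21) = -2*((2*(-3))*1 - 21) = -2*(-6*1 - 21) = -2*(-6 - 21) = -2*(-27) = 54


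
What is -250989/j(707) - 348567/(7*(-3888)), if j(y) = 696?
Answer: -91504361/263088 ≈ -347.81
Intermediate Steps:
-250989/j(707) - 348567/(7*(-3888)) = -250989/696 - 348567/(7*(-3888)) = -250989*1/696 - 348567/(-27216) = -83663/232 - 348567*(-1/27216) = -83663/232 + 116189/9072 = -91504361/263088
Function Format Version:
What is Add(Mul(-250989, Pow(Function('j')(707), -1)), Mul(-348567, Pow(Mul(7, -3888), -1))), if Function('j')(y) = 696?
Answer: Rational(-91504361, 263088) ≈ -347.81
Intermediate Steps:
Add(Mul(-250989, Pow(Function('j')(707), -1)), Mul(-348567, Pow(Mul(7, -3888), -1))) = Add(Mul(-250989, Pow(696, -1)), Mul(-348567, Pow(Mul(7, -3888), -1))) = Add(Mul(-250989, Rational(1, 696)), Mul(-348567, Pow(-27216, -1))) = Add(Rational(-83663, 232), Mul(-348567, Rational(-1, 27216))) = Add(Rational(-83663, 232), Rational(116189, 9072)) = Rational(-91504361, 263088)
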